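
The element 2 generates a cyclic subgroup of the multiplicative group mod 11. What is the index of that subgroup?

1

ord(2) | φ(11) = 11 − 1 = 10 = 2 · 5.
Divisors of 10: 1, 2, 5, 10.
Test each divisor d:
2^1 ≡ 2
2^2 ≡ 4
2^5 ≡ 10
2^10 ≡ 1
The order of 2 is 10, so the subgroup it generates has 10 elements.
Index = |(Z/11Z)^×| / |⟨2⟩| = 10 / 10 = 1.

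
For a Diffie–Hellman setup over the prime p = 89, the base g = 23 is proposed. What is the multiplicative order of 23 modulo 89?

88

By Lagrange's theorem, ord_89(23) divides φ(89) = 89 − 1 = 88 = 2^3 · 11.
Divisors of 88: 1, 2, 4, 8, 11, 22, 44, 88.
Evaluate successive powers at the divisors of 88:
23^1 ≡ 23 (mod 89)
23^2 ≡ 84 (mod 89)
23^4 ≡ 25 (mod 89)
23^8 ≡ 2 (mod 89)
23^11 ≡ 37 (mod 89)
23^22 ≡ 34 (mod 89)
23^44 ≡ 88 (mod 89)
23^88 ≡ 1 (mod 89) ✓
The smallest such exponent is 88, so the order of 23 is 88.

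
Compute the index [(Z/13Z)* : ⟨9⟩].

4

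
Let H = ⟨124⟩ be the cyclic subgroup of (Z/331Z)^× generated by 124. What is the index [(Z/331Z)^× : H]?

Since 124 ∈ (Z/331Z)^×, its order divides φ(331) = 331 − 1 = 330 = 2 · 3 · 5 · 11.
Divisors of 330: 1, 2, 3, 5, 6, 10, 11, 15, 22, 30, 33, 55, 66, 110, 165, 330.
Compute 124^d (mod 331) for the divisors d until we hit 1:
124^1 ≡ 124 (mod 331)
124^2 ≡ 150 (mod 331)
124^3 ≡ 64 (mod 331)
124^5 ≡ 1 (mod 331) ✓
The order of 124 is 5, so the subgroup it generates has 5 elements.
[(Z/331Z)^× : ⟨124⟩] = 330/5 = 66.

66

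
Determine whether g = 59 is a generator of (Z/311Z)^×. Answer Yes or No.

φ(311) = 311 − 1 = 310 = 2 · 5 · 31.
It suffices to check that the order of 59 is not a proper divisor of 310: compute 59^(310/q) for q ∈ {2, 5, 31}.
59^155 ≡ 310 (mod 311)  [q = 2: ≢ 1 ✓]
59^62 ≡ 52 (mod 311)  [q = 5: ≢ 1 ✓]
59^10 ≡ 169 (mod 311)  [q = 31: ≢ 1 ✓]
Every test exponent gives a nontrivial residue, hence 59 generates the full group.

Yes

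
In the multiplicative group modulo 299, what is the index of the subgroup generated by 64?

12

The order of 64 must divide φ(299) = φ(13·23) = (13−1)·(23−1) = 12·22 = 264 = 2^3 · 3 · 11.
Divisors of 264: 1, 2, 3, 4, 6, 8, 11, 12, 22, 24, 33, 44, 66, 88, 132, 264.
Evaluate successive powers at the divisors of 264:
64^1 ≡ 64
64^2 ≡ 209
64^3 ≡ 220
64^4 ≡ 27
64^6 ≡ 261
64^8 ≡ 131
64^11 ≡ 116
64^12 ≡ 248
64^22 ≡ 1
Thus |⟨64⟩| = ord(64) = 22.
The index is φ(299) / ord(64) = 264 / 22 = 12.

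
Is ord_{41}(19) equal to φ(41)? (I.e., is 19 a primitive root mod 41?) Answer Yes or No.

Yes

φ(41) = 41 − 1 = 40 = 2^3 · 5.
Test 19^(40/q) mod 41 for each prime factor q of 40:
19^20 ≡ 40 (mod 41)  [q = 2: ≢ 1 ✓]
19^8 ≡ 37 (mod 41)  [q = 5: ≢ 1 ✓]
Every test exponent gives a nontrivial residue, hence 19 generates the full group.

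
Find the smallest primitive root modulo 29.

φ(29) = 29 − 1 = 28 = 2^2 · 7.
Test candidates g = 2, 3, … against the prime factors q ∈ {2, 7} of φ(29): g is a generator iff g^(28/q) ≢ 1 for every such q.
g = 2: 2^14 ≡ 28; 2^4 ≡ 16 — none is 1, so 2 is a primitive root.
So 2 is the smallest generator of (Z/29Z)^×.

2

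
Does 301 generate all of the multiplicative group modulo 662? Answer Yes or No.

Yes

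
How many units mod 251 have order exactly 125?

100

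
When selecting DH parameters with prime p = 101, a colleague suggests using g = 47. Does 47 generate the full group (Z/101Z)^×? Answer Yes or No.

No

φ(101) = 101 − 1 = 100 = 2^2 · 5^2.
Test 47^(100/q) mod 101 for each prime factor q of 100:
47^50 ≡ 1 (mod 101)  [q = 2: ≡ 1 ✗]
47^20 ≡ 87 (mod 101)  [q = 5: ≢ 1 ✓]
47^50 ≡ 1 shows ord(47) | 50, strictly less than φ(101); not a primitive root.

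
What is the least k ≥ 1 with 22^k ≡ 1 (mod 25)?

ord(22) | φ(25) = φ(5^2) = 5·(5−1) = 20 = 2^2 · 5.
Divisors of 20: 1, 2, 4, 5, 10, 20.
Compute 22^d (mod 25) for the divisors d until we hit 1:
22^1 ≡ 22 (mod 25)
22^2 ≡ 9 (mod 25)
22^4 ≡ 6 (mod 25)
22^5 ≡ 7 (mod 25)
22^10 ≡ 24 (mod 25)
22^20 ≡ 1 (mod 25) ✓
The smallest such exponent is 20, so the order of 22 is 20.

20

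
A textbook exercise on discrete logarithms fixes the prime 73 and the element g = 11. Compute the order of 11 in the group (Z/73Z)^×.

72

By Lagrange's theorem, ord_73(11) divides φ(73) = 73 − 1 = 72 = 2^3 · 3^2.
Divisors of 72: 1, 2, 3, 4, 6, 8, 9, 12, 18, 24, 36, 72.
Test each divisor d:
11^1 ≡ 11 (mod 73)
11^2 ≡ 48 (mod 73)
11^3 ≡ 17 (mod 73)
11^4 ≡ 41 (mod 73)
11^6 ≡ 70 (mod 73)
11^8 ≡ 2 (mod 73)
11^9 ≡ 22 (mod 73)
11^12 ≡ 9 (mod 73)
11^18 ≡ 46 (mod 73)
11^24 ≡ 8 (mod 73)
11^36 ≡ 72 (mod 73)
11^72 ≡ 1 (mod 73) ✓
Therefore the multiplicative order of 11 modulo 73 is 72.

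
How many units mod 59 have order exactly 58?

φ(59) = 59 − 1 = 58 = 2 · 29.
(Z/59Z)^× is cyclic (|G| = 58); a cyclic group of order m has exactly φ(d) elements of each order d | m, and none otherwise.
58 = 2 · 29 divides 58, and φ(58) = 28.

28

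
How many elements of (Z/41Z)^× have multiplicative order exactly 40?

16

φ(41) = 41 − 1 = 40 = 2^3 · 5.
In a cyclic group of order 40, there are φ(d) elements of order d for each divisor d of 40, and zero for non-divisors.
40 = 2^3 · 5 divides 40, and φ(40) = 16.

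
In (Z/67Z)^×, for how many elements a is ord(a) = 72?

0

φ(67) = 67 − 1 = 66 = 2 · 3 · 11.
Since (Z/67Z)^× is cyclic of order 66, the number of elements of order d is φ(d) when d | 66 and 0 otherwise.
Since 72 ∤ 66, the count is 0.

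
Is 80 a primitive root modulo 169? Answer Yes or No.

No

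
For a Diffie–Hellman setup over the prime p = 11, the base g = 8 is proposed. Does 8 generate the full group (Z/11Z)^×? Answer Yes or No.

φ(11) = 11 − 1 = 10 = 2 · 5.
Test 8^(10/q) mod 11 for each prime factor q of 10:
8^5 ≡ 10 (mod 11)  [q = 2: ≢ 1 ✓]
8^2 ≡ 9 (mod 11)  [q = 5: ≢ 1 ✓]
All checks pass, so 8 has order 10 and is a primitive root modulo 11.

Yes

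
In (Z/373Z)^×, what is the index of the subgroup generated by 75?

12

Since 75 ∈ (Z/373Z)^×, its order divides φ(373) = 373 − 1 = 372 = 2^2 · 3 · 31.
Divisors of 372: 1, 2, 3, 4, 6, 12, 31, 62, 93, 124, 186, 372.
Evaluate successive powers at the divisors of 372:
75^1 ≡ 75 (mod 373)
75^2 ≡ 30 (mod 373)
75^3 ≡ 12 (mod 373)
75^4 ≡ 154 (mod 373)
75^6 ≡ 144 (mod 373)
75^12 ≡ 221 (mod 373)
75^31 ≡ 1 (mod 373) ✓
Thus |⟨75⟩| = ord(75) = 31.
The index is φ(373) / ord(75) = 372 / 31 = 12.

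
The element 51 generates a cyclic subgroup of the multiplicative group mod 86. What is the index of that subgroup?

3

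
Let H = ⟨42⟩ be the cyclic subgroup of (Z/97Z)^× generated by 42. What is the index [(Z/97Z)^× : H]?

3

By Lagrange's theorem, ord_97(42) divides φ(97) = 97 − 1 = 96 = 2^5 · 3.
Divisors of 96: 1, 2, 3, 4, 6, 8, 12, 16, 24, 32, 48, 96.
Check 42^d mod 97 for each divisor in increasing order:
42^1 ≡ 42 (mod 97)
42^2 ≡ 18 (mod 97)
42^3 ≡ 77 (mod 97)
42^4 ≡ 33 (mod 97)
42^6 ≡ 12 (mod 97)
42^8 ≡ 22 (mod 97)
42^12 ≡ 47 (mod 97)
42^16 ≡ 96 (mod 97)
42^24 ≡ 75 (mod 97)
42^32 ≡ 1 (mod 97) ✓
Thus |⟨42⟩| = ord(42) = 32.
The index is φ(97) / ord(42) = 96 / 32 = 3.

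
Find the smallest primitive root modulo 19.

2

φ(19) = 19 − 1 = 18 = 2 · 3^2.
g is a primitive root iff g^(18/q) ≢ 1 (mod 19) for each prime q ∈ {2, 3}.
g = 2: 2^9 ≡ 18; 2^6 ≡ 7 — none is 1, so 2 is a primitive root.
Hence the least primitive root of 19 is 2.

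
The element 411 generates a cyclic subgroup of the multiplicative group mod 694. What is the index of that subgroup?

The order of 411 must divide φ(694) = φ(2)·φ(347) = 1·346 = 346 = 2 · 173.
Divisors of 346: 1, 2, 173, 346.
Check 411^d mod 694 for each divisor in increasing order:
411^1 ≡ 411 (mod 694)
411^2 ≡ 279 (mod 694)
411^173 ≡ 1 (mod 694) ✓
Thus |⟨411⟩| = ord(411) = 173.
[(Z/694Z)^× : ⟨411⟩] = 346/173 = 2.

2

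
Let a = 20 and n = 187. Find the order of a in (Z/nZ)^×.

80

Since 20 ∈ (Z/187Z)^×, its order divides φ(187) = φ(11·17) = (11−1)·(17−1) = 10·16 = 160 = 2^5 · 5.
Divisors of 160: 1, 2, 4, 5, 8, 10, 16, 20, 32, 40, 80, 160.
Check 20^d mod 187 for each divisor in increasing order:
20^1 ≡ 20 (mod 187)
20^2 ≡ 26 (mod 187)
20^4 ≡ 115 (mod 187)
20^5 ≡ 56 (mod 187)
20^8 ≡ 135 (mod 187)
20^10 ≡ 144 (mod 187)
20^16 ≡ 86 (mod 187)
20^20 ≡ 166 (mod 187)
20^32 ≡ 103 (mod 187)
20^40 ≡ 67 (mod 187)
20^80 ≡ 1 (mod 187) ✓
Therefore the multiplicative order of 20 modulo 187 is 80.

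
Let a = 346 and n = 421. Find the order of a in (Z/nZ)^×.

14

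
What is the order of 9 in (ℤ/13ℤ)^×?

The order of 9 must divide φ(13) = 13 − 1 = 12 = 2^2 · 3.
Divisors of 12: 1, 2, 3, 4, 6, 12.
Check 9^d mod 13 for each divisor in increasing order:
9^1 ≡ 9
9^2 ≡ 3
9^3 ≡ 1
The smallest such exponent is 3, so the order of 9 is 3.

3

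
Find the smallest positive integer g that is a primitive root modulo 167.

φ(167) = 167 − 1 = 166 = 2 · 83.
Test candidates g = 2, 3, … against the prime factors q ∈ {2, 83} of φ(167): g is a generator iff g^(166/q) ≢ 1 for every such q.
g = 2: 2^83 ≡ 1 — hits 1, so not a primitive root.
g = 3: 3^83 ≡ 1 — hits 1, so not a primitive root.
g = 4: 4^83 ≡ 1 — hits 1, so not a primitive root.
g = 5: 5^83 ≡ 166; 5^2 ≡ 25 — none is 1, so 5 is a primitive root.
Hence the least primitive root of 167 is 5.

5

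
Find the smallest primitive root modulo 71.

7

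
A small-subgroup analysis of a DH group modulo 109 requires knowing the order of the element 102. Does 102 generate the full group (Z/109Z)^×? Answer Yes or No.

φ(109) = 109 − 1 = 108 = 2^2 · 3^3.
It suffices to check that the order of 102 is not a proper divisor of 108: compute 102^(108/q) for q ∈ {2, 3}.
102^54 ≡ 1 (mod 109)  [q = 2: ≡ 1 ✗]
102^36 ≡ 63 (mod 109)  [q = 3: ≢ 1 ✓]
The check at q = 2 fails, so 102 generates a proper subgroup.

No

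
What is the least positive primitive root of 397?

φ(397) = 397 − 1 = 396 = 2^2 · 3^2 · 11.
Test candidates g = 2, 3, … against the prime factors q ∈ {2, 3, 11} of φ(397): g is a generator iff g^(396/q) ≢ 1 for every such q.
g = 2: 2^198 ≡ 396; 2^132 ≡ 1 — hits 1, so not a primitive root.
g = 3: 3^198 ≡ 1 — hits 1, so not a primitive root.
g = 4: 4^198 ≡ 1 — hits 1, so not a primitive root.
g = 5: 5^198 ≡ 396; 5^132 ≡ 362; 5^36 ≡ 290 — none is 1, so 5 is a primitive root.
Hence the least primitive root of 397 is 5.

5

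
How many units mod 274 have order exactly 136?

φ(274) = φ(2)·φ(137) = 1·136 = 136 = 2^3 · 17.
Since (Z/274Z)^× is cyclic of order 136, the number of elements of order d is φ(d) when d | 136 and 0 otherwise.
136 = 2^3 · 17 divides 136, and φ(136) = 64.

64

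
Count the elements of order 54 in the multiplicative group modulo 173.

0

φ(173) = 173 − 1 = 172 = 2^2 · 43.
In a cyclic group of order 172, there are φ(d) elements of order d for each divisor d of 172, and zero for non-divisors.
Here 172 is not a multiple of 54, so there are no elements of order 54.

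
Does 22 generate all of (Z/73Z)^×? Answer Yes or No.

φ(73) = 73 − 1 = 72 = 2^3 · 3^2.
An element g generates (Z/73Z)^× iff g^(72/q) ≢ 1 (mod 73) for each prime q ∈ {2, 3}.
22^36 ≡ 72 (mod 73)  [q = 2: ≢ 1 ✓]
22^24 ≡ 1 (mod 73)  [q = 3: ≡ 1 ✗]
Since 22^24 ≡ 1, the order of 22 divides 24 < 72, so 22 is not a primitive root.

No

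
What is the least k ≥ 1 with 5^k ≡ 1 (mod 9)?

Since 5 ∈ (Z/9Z)^×, its order divides φ(9) = φ(3^2) = 3·(3−1) = 6 = 2 · 3.
Divisors of 6: 1, 2, 3, 6.
Check 5^d mod 9 for each divisor in increasing order:
5^1 ≡ 5
5^2 ≡ 7
5^3 ≡ 8
5^6 ≡ 1
Hence ord(5) = 6.

6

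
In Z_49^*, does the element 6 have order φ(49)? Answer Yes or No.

No

φ(49) = φ(7^2) = 7·(7−1) = 42 = 2 · 3 · 7.
6 is a primitive root mod 49 iff 6^(φ(49)/q) ≢ 1 for every prime q | φ(49), i.e. q ∈ {2, 3, 7}.
6^21 ≡ 48 (mod 49)  [q = 2: ≢ 1 ✓]
6^14 ≡ 1 (mod 49)  [q = 3: ≡ 1 ✗]
6^6 ≡ 8 (mod 49)  [q = 7: ≢ 1 ✓]
6^14 ≡ 1 shows ord(6) | 14, strictly less than φ(49); not a primitive root.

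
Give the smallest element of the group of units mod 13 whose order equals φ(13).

2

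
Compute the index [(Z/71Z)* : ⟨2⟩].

2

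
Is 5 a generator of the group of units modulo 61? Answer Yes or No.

φ(61) = 61 − 1 = 60 = 2^2 · 3 · 5.
An element g generates (Z/61Z)^× iff g^(60/q) ≢ 1 (mod 61) for each prime q ∈ {2, 3, 5}.
5^30 ≡ 1 (mod 61)  [q = 2: ≡ 1 ✗]
5^20 ≡ 47 (mod 61)  [q = 3: ≢ 1 ✓]
5^12 ≡ 20 (mod 61)  [q = 5: ≢ 1 ✓]
5^30 ≡ 1 shows ord(5) | 30, strictly less than φ(61); not a primitive root.

No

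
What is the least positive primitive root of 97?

φ(97) = 97 − 1 = 96 = 2^5 · 3.
Test candidates g = 2, 3, … against the prime factors q ∈ {2, 3} of φ(97): g is a generator iff g^(96/q) ≢ 1 for every such q.
g = 2: 2^48 ≡ 1 — hits 1, so not a primitive root.
g = 3: 3^48 ≡ 1 — hits 1, so not a primitive root.
g = 4: 4^48 ≡ 1 — hits 1, so not a primitive root.
g = 5: 5^48 ≡ 96; 5^32 ≡ 35 — none is 1, so 5 is a primitive root.
So 5 is the smallest generator of (Z/97Z)^×.

5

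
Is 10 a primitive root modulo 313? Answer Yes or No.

Yes

φ(313) = 313 − 1 = 312 = 2^3 · 3 · 13.
Test 10^(312/q) mod 313 for each prime factor q of 312:
10^156 ≡ 312 (mod 313)  [q = 2: ≢ 1 ✓]
10^104 ≡ 214 (mod 313)  [q = 3: ≢ 1 ✓]
10^24 ≡ 103 (mod 313)  [q = 13: ≢ 1 ✓]
All checks pass, so 10 has order 312 and is a primitive root modulo 313.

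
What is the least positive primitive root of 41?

6

φ(41) = 41 − 1 = 40 = 2^3 · 5.
Test candidates g = 2, 3, … against the prime factors q ∈ {2, 5} of φ(41): g is a generator iff g^(40/q) ≢ 1 for every such q.
g = 2: 2^20 ≡ 1 — hits 1, so not a primitive root.
g = 3: 3^20 ≡ 40; 3^8 ≡ 1 — hits 1, so not a primitive root.
g = 4: 4^20 ≡ 1 — hits 1, so not a primitive root.
g = 5: 5^20 ≡ 1 — hits 1, so not a primitive root.
g = 6: 6^20 ≡ 40; 6^8 ≡ 10 — none is 1, so 6 is a primitive root.
So 6 is the smallest generator of (Z/41Z)^×.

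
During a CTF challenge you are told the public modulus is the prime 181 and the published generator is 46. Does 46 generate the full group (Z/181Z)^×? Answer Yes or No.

No

φ(181) = 181 − 1 = 180 = 2^2 · 3^2 · 5.
46 is a primitive root mod 181 iff 46^(φ(181)/q) ≢ 1 for every prime q | φ(181), i.e. q ∈ {2, 3, 5}.
46^90 ≡ 1 (mod 181)  [q = 2: ≡ 1 ✗]
46^60 ≡ 1 (mod 181)  [q = 3: ≡ 1 ✗]
46^36 ≡ 135 (mod 181)  [q = 5: ≢ 1 ✓]
46^90 ≡ 1 shows ord(46) | 90, strictly less than φ(181); not a primitive root.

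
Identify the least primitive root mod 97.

5

φ(97) = 97 − 1 = 96 = 2^5 · 3.
g is a primitive root iff g^(96/q) ≢ 1 (mod 97) for each prime q ∈ {2, 3}.
g = 2: 2^48 ≡ 1 — hits 1, so not a primitive root.
g = 3: 3^48 ≡ 1 — hits 1, so not a primitive root.
g = 4: 4^48 ≡ 1 — hits 1, so not a primitive root.
g = 5: 5^48 ≡ 96; 5^32 ≡ 35 — none is 1, so 5 is a primitive root.
The smallest primitive root modulo 97 is 5.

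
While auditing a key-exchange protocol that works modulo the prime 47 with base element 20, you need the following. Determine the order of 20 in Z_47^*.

Since 20 ∈ (Z/47Z)^×, its order divides φ(47) = 47 − 1 = 46 = 2 · 23.
Divisors of 46: 1, 2, 23, 46.
Check 20^d mod 47 for each divisor in increasing order:
20^1 ≡ 20 (mod 47)
20^2 ≡ 24 (mod 47)
20^23 ≡ 46 (mod 47)
20^46 ≡ 1 (mod 47) ✓
Therefore the multiplicative order of 20 modulo 47 is 46.

46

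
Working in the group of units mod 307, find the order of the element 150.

153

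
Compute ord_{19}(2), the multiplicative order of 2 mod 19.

Since 2 ∈ (Z/19Z)^×, its order divides φ(19) = 19 − 1 = 18 = 2 · 3^2.
Divisors of 18: 1, 2, 3, 6, 9, 18.
Compute 2^d (mod 19) for the divisors d until we hit 1:
2^1 ≡ 2
2^2 ≡ 4
2^3 ≡ 8
2^6 ≡ 7
2^9 ≡ 18
2^18 ≡ 1
Hence ord(2) = 18.

18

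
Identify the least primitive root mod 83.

φ(83) = 83 − 1 = 82 = 2 · 41.
g is a primitive root iff g^(82/q) ≢ 1 (mod 83) for each prime q ∈ {2, 41}.
g = 2: 2^41 ≡ 82; 2^2 ≡ 4 — none is 1, so 2 is a primitive root.
Hence the least primitive root of 83 is 2.

2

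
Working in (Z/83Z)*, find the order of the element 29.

41

ord(29) | φ(83) = 83 − 1 = 82 = 2 · 41.
Divisors of 82: 1, 2, 41, 82.
Test each divisor d:
29^1 ≡ 29 (mod 83)
29^2 ≡ 11 (mod 83)
29^41 ≡ 1 (mod 83) ✓
So ord_83(29) = 41.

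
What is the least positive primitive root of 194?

5

φ(194) = φ(2)·φ(97) = 1·96 = 96 = 2^5 · 3.
g is a primitive root iff g^(96/q) ≢ 1 (mod 194) for each prime q ∈ {2, 3}.
g = 2: gcd(2, 194) = 2 > 1, not a unit — skip.
g = 3: 3^48 ≡ 1 — hits 1, so not a primitive root.
g = 4: gcd(4, 194) = 2 > 1, not a unit — skip.
g = 5: 5^48 ≡ 193; 5^32 ≡ 35 — none is 1, so 5 is a primitive root.
So 5 is the smallest generator of (Z/194Z)^×.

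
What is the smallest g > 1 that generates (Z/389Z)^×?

2

φ(389) = 389 − 1 = 388 = 2^2 · 97.
g is a primitive root iff g^(388/q) ≢ 1 (mod 389) for each prime q ∈ {2, 97}.
g = 2: 2^194 ≡ 388; 2^4 ≡ 16 — none is 1, so 2 is a primitive root.
So 2 is the smallest generator of (Z/389Z)^×.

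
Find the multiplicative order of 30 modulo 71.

7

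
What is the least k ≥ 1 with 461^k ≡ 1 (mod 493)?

Since 461 ∈ (Z/493Z)^×, its order divides φ(493) = φ(17·29) = (17−1)·(29−1) = 16·28 = 448 = 2^6 · 7.
Divisors of 448: 1, 2, 4, 7, 8, 14, 16, 28, 32, 56, 64, 112, 224, 448.
Evaluate successive powers at the divisors of 448:
461^1 ≡ 461 (mod 493)
461^2 ≡ 38 (mod 493)
461^4 ≡ 458 (mod 493)
461^7 ≡ 162 (mod 493)
461^8 ≡ 239 (mod 493)
461^14 ≡ 115 (mod 493)
461^16 ≡ 426 (mod 493)
461^28 ≡ 407 (mod 493)
461^32 ≡ 52 (mod 493)
461^56 ≡ 1 (mod 493) ✓
Hence ord(461) = 56.

56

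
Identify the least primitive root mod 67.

2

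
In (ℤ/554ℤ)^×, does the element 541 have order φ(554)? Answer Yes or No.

φ(554) = φ(2)·φ(277) = 1·276 = 276 = 2^2 · 3 · 23.
An element g generates (Z/554Z)^× iff g^(276/q) ≢ 1 (mod 554) for each prime q ∈ {2, 3, 23}.
541^138 ≡ 1 (mod 554)  [q = 2: ≡ 1 ✗]
541^92 ≡ 1 (mod 554)  [q = 3: ≡ 1 ✗]
541^12 ≡ 131 (mod 554)  [q = 23: ≢ 1 ✓]
The check at q = 2 fails, so 541 generates a proper subgroup.

No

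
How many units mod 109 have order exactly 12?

φ(109) = 109 − 1 = 108 = 2^2 · 3^3.
In a cyclic group of order 108, there are φ(d) elements of order d for each divisor d of 108, and zero for non-divisors.
12 = 2^2 · 3 divides 108, and φ(12) = 4.

4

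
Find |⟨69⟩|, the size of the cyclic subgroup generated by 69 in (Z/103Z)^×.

34

By Lagrange's theorem, ord_103(69) divides φ(103) = 103 − 1 = 102 = 2 · 3 · 17.
Divisors of 102: 1, 2, 3, 6, 17, 34, 51, 102.
Compute 69^d (mod 103) for the divisors d until we hit 1:
69^1 ≡ 69
69^2 ≡ 23
69^3 ≡ 42
69^6 ≡ 13
69^17 ≡ 102
69^34 ≡ 1
Hence ord(69) = 34.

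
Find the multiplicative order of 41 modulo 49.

14

The order of 41 must divide φ(49) = φ(7^2) = 7·(7−1) = 42 = 2 · 3 · 7.
Divisors of 42: 1, 2, 3, 6, 7, 14, 21, 42.
Evaluate successive powers at the divisors of 42:
41^1 ≡ 41
41^2 ≡ 15
41^3 ≡ 27
41^6 ≡ 43
41^7 ≡ 48
41^14 ≡ 1
So ord_49(41) = 14.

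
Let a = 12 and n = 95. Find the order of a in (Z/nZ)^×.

12

Since 12 ∈ (Z/95Z)^×, its order divides φ(95) = φ(5·19) = (5−1)·(19−1) = 4·18 = 72 = 2^3 · 3^2.
Divisors of 72: 1, 2, 3, 4, 6, 8, 9, 12, 18, 24, 36, 72.
Evaluate successive powers at the divisors of 72:
12^1 ≡ 12
12^2 ≡ 49
12^3 ≡ 18
12^4 ≡ 26
12^6 ≡ 39
12^8 ≡ 11
12^9 ≡ 37
12^12 ≡ 1
Therefore the multiplicative order of 12 modulo 95 is 12.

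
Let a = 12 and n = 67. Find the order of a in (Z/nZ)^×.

Since 12 ∈ (Z/67Z)^×, its order divides φ(67) = 67 − 1 = 66 = 2 · 3 · 11.
Divisors of 66: 1, 2, 3, 6, 11, 22, 33, 66.
Test each divisor d:
12^1 ≡ 12 (mod 67)
12^2 ≡ 10 (mod 67)
12^3 ≡ 53 (mod 67)
12^6 ≡ 62 (mod 67)
12^11 ≡ 30 (mod 67)
12^22 ≡ 29 (mod 67)
12^33 ≡ 66 (mod 67)
12^66 ≡ 1 (mod 67) ✓
Therefore the multiplicative order of 12 modulo 67 is 66.

66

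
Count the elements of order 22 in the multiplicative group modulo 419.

φ(419) = 419 − 1 = 418 = 2 · 11 · 19.
(Z/419Z)^× is cyclic (|G| = 418); a cyclic group of order m has exactly φ(d) elements of each order d | m, and none otherwise.
22 = 2 · 11 divides 418, and φ(22) = 10.

10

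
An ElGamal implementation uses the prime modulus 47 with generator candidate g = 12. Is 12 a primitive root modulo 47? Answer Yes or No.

No

φ(47) = 47 − 1 = 46 = 2 · 23.
Test 12^(46/q) mod 47 for each prime factor q of 46:
12^23 ≡ 1 (mod 47)  [q = 2: ≡ 1 ✗]
12^2 ≡ 3 (mod 47)  [q = 23: ≢ 1 ✓]
Since 12^23 ≡ 1, the order of 12 divides 23 < 46, so 12 is not a primitive root.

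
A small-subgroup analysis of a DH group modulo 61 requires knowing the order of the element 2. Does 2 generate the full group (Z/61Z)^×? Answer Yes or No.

φ(61) = 61 − 1 = 60 = 2^2 · 3 · 5.
It suffices to check that the order of 2 is not a proper divisor of 60: compute 2^(60/q) for q ∈ {2, 3, 5}.
2^30 ≡ 60 (mod 61)  [q = 2: ≢ 1 ✓]
2^20 ≡ 47 (mod 61)  [q = 3: ≢ 1 ✓]
2^12 ≡ 9 (mod 61)  [q = 5: ≢ 1 ✓]
None equal 1, so ord_61(2) = 60: 2 is a primitive root.

Yes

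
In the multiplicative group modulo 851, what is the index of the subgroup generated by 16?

Since 16 ∈ (Z/851Z)^×, its order divides φ(851) = φ(23·37) = (23−1)·(37−1) = 22·36 = 792 = 2^3 · 3^2 · 11.
Divisors of 792: 1, 2, 3, 4, 6, 8, 9, 11, 12, 18, 22, 24, 33, 36, 44, 66, 72, 88, 99, 132, 198, 264, 396, 792.
Compute 16^d (mod 851) for the divisors d until we hit 1:
16^1 ≡ 16 (mod 851)
16^2 ≡ 256 (mod 851)
16^3 ≡ 692 (mod 851)
16^4 ≡ 9 (mod 851)
16^6 ≡ 602 (mod 851)
16^8 ≡ 81 (mod 851)
16^9 ≡ 445 (mod 851)
16^11 ≡ 737 (mod 851)
16^12 ≡ 729 (mod 851)
16^18 ≡ 593 (mod 851)
16^22 ≡ 231 (mod 851)
16^24 ≡ 417 (mod 851)
16^33 ≡ 47 (mod 851)
16^36 ≡ 186 (mod 851)
16^44 ≡ 599 (mod 851)
16^66 ≡ 507 (mod 851)
16^72 ≡ 556 (mod 851)
16^88 ≡ 530 (mod 851)
16^99 ≡ 1 (mod 851) ✓
Thus |⟨16⟩| = ord(16) = 99.
[(Z/851Z)^× : ⟨16⟩] = 792/99 = 8.

8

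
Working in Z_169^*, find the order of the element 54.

The order of 54 must divide φ(169) = φ(13^2) = 13·(13−1) = 156 = 2^2 · 3 · 13.
Divisors of 156: 1, 2, 3, 4, 6, 12, 13, 26, 39, 52, 78, 156.
Check 54^d mod 169 for each divisor in increasing order:
54^1 ≡ 54
54^2 ≡ 43
54^3 ≡ 125
54^4 ≡ 159
54^6 ≡ 77
54^12 ≡ 14
54^13 ≡ 80
54^26 ≡ 147
54^39 ≡ 99
54^52 ≡ 146
54^78 ≡ 168
54^156 ≡ 1
So ord_169(54) = 156.

156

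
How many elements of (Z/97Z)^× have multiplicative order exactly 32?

16

φ(97) = 97 − 1 = 96 = 2^5 · 3.
Since (Z/97Z)^× is cyclic of order 96, the number of elements of order d is φ(d) when d | 96 and 0 otherwise.
32 = 2^5 divides 96, and φ(32) = 16.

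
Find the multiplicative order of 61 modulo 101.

By Lagrange's theorem, ord_101(61) divides φ(101) = 101 − 1 = 100 = 2^2 · 5^2.
Divisors of 100: 1, 2, 4, 5, 10, 20, 25, 50, 100.
Evaluate successive powers at the divisors of 100:
61^1 ≡ 61
61^2 ≡ 85
61^4 ≡ 54
61^5 ≡ 62
61^10 ≡ 6
61^20 ≡ 36
61^25 ≡ 10
61^50 ≡ 100
61^100 ≡ 1
The smallest such exponent is 100, so the order of 61 is 100.

100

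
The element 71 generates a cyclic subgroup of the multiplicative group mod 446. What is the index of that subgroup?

1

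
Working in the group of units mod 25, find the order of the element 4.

10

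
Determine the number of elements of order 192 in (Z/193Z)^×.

64

φ(193) = 193 − 1 = 192 = 2^6 · 3.
Since (Z/193Z)^× is cyclic of order 192, the number of elements of order d is φ(d) when d | 192 and 0 otherwise.
192 = 2^6 · 3 divides 192, and φ(192) = 64.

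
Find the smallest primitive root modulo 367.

φ(367) = 367 − 1 = 366 = 2 · 3 · 61.
g is a primitive root iff g^(366/q) ≢ 1 (mod 367) for each prime q ∈ {2, 3, 61}.
g = 2: 2^183 ≡ 1 — hits 1, so not a primitive root.
g = 3: 3^183 ≡ 366; 3^122 ≡ 1 — hits 1, so not a primitive root.
g = 4: 4^183 ≡ 1 — hits 1, so not a primitive root.
g = 5: 5^183 ≡ 366; 5^122 ≡ 1 — hits 1, so not a primitive root.
g = 6: 6^183 ≡ 366; 6^122 ≡ 283; 6^6 ≡ 47 — none is 1, so 6 is a primitive root.
So 6 is the smallest generator of (Z/367Z)^×.

6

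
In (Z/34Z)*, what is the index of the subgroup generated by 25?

2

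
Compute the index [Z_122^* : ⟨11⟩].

15

Since 11 ∈ (Z/122Z)^×, its order divides φ(122) = φ(2)·φ(61) = 1·60 = 60 = 2^2 · 3 · 5.
Divisors of 60: 1, 2, 3, 4, 5, 6, 10, 12, 15, 20, 30, 60.
Compute 11^d (mod 122) for the divisors d until we hit 1:
11^1 ≡ 11 (mod 122)
11^2 ≡ 121 (mod 122)
11^3 ≡ 111 (mod 122)
11^4 ≡ 1 (mod 122) ✓
So ord_122(11) = 4, hence |⟨11⟩| = 4.
[(Z/122Z)^× : ⟨11⟩] = 60/4 = 15.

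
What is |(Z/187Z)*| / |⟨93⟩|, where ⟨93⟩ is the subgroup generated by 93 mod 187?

4

The order of 93 must divide φ(187) = φ(11·17) = (11−1)·(17−1) = 10·16 = 160 = 2^5 · 5.
Divisors of 160: 1, 2, 4, 5, 8, 10, 16, 20, 32, 40, 80, 160.
Check 93^d mod 187 for each divisor in increasing order:
93^1 ≡ 93
93^2 ≡ 47
93^4 ≡ 152
93^5 ≡ 111
93^8 ≡ 103
93^10 ≡ 166
93^16 ≡ 137
93^20 ≡ 67
93^32 ≡ 69
93^40 ≡ 1
So ord_187(93) = 40, hence |⟨93⟩| = 40.
The index is φ(187) / ord(93) = 160 / 40 = 4.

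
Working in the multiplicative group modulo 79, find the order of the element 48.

78

The order of 48 must divide φ(79) = 79 − 1 = 78 = 2 · 3 · 13.
Divisors of 78: 1, 2, 3, 6, 13, 26, 39, 78.
Test each divisor d:
48^1 ≡ 48 (mod 79)
48^2 ≡ 13 (mod 79)
48^3 ≡ 71 (mod 79)
48^6 ≡ 64 (mod 79)
48^13 ≡ 56 (mod 79)
48^26 ≡ 55 (mod 79)
48^39 ≡ 78 (mod 79)
48^78 ≡ 1 (mod 79) ✓
The smallest such exponent is 78, so the order of 48 is 78.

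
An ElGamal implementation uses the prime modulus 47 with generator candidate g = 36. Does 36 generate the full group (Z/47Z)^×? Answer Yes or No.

No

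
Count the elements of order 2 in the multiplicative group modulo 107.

1

φ(107) = 107 − 1 = 106 = 2 · 53.
(Z/107Z)^× is cyclic (|G| = 106); a cyclic group of order m has exactly φ(d) elements of each order d | m, and none otherwise.
2 | 106, and φ(2) = 2 − 1 = 1.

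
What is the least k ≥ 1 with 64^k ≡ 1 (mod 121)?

55

ord(64) | φ(121) = φ(11^2) = 11·(11−1) = 110 = 2 · 5 · 11.
Divisors of 110: 1, 2, 5, 10, 11, 22, 55, 110.
Test each divisor d:
64^1 ≡ 64
64^2 ≡ 103
64^5 ≡ 45
64^10 ≡ 89
64^11 ≡ 9
64^22 ≡ 81
64^55 ≡ 1
Therefore the multiplicative order of 64 modulo 121 is 55.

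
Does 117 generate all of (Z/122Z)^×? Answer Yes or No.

φ(122) = φ(2)·φ(61) = 1·60 = 60 = 2^2 · 3 · 5.
Test 117^(60/q) mod 122 for each prime factor q of 60:
117^30 ≡ 1 (mod 122)  [q = 2: ≡ 1 ✗]
117^20 ≡ 47 (mod 122)  [q = 3: ≢ 1 ✓]
117^12 ≡ 81 (mod 122)  [q = 5: ≢ 1 ✓]
The check at q = 2 fails, so 117 generates a proper subgroup.

No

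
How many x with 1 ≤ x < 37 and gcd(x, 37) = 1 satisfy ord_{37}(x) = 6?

φ(37) = 37 − 1 = 36 = 2^2 · 3^2.
(Z/37Z)^× is cyclic (|G| = 36); a cyclic group of order m has exactly φ(d) elements of each order d | m, and none otherwise.
6 = 2 · 3 divides 36, and φ(6) = 2.

2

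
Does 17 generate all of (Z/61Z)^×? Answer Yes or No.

Yes

φ(61) = 61 − 1 = 60 = 2^2 · 3 · 5.
It suffices to check that the order of 17 is not a proper divisor of 60: compute 17^(60/q) for q ∈ {2, 3, 5}.
17^30 ≡ 60 (mod 61)  [q = 2: ≢ 1 ✓]
17^20 ≡ 13 (mod 61)  [q = 3: ≢ 1 ✓]
17^12 ≡ 20 (mod 61)  [q = 5: ≢ 1 ✓]
None equal 1, so ord_61(17) = 60: 17 is a primitive root.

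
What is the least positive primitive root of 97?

5

φ(97) = 97 − 1 = 96 = 2^5 · 3.
Test candidates g = 2, 3, … against the prime factors q ∈ {2, 3} of φ(97): g is a generator iff g^(96/q) ≢ 1 for every such q.
g = 2: 2^48 ≡ 1 — hits 1, so not a primitive root.
g = 3: 3^48 ≡ 1 — hits 1, so not a primitive root.
g = 4: 4^48 ≡ 1 — hits 1, so not a primitive root.
g = 5: 5^48 ≡ 96; 5^32 ≡ 35 — none is 1, so 5 is a primitive root.
Hence the least primitive root of 97 is 5.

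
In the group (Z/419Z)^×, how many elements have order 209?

180

φ(419) = 419 − 1 = 418 = 2 · 11 · 19.
Since (Z/419Z)^× is cyclic of order 418, the number of elements of order d is φ(d) when d | 418 and 0 otherwise.
209 = 11 · 19 divides 418, and φ(209) = 180.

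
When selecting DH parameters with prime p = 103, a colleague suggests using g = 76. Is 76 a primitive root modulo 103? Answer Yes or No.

No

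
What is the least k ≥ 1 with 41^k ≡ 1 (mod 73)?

18

Since 41 ∈ (Z/73Z)^×, its order divides φ(73) = 73 − 1 = 72 = 2^3 · 3^2.
Divisors of 72: 1, 2, 3, 4, 6, 8, 9, 12, 18, 24, 36, 72.
Test each divisor d:
41^1 ≡ 41
41^2 ≡ 2
41^3 ≡ 9
41^4 ≡ 4
41^6 ≡ 8
41^8 ≡ 16
41^9 ≡ 72
41^12 ≡ 64
41^18 ≡ 1
The smallest such exponent is 18, so the order of 41 is 18.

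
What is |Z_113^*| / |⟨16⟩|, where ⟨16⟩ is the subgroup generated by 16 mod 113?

ord(16) | φ(113) = 113 − 1 = 112 = 2^4 · 7.
Divisors of 112: 1, 2, 4, 7, 8, 14, 16, 28, 56, 112.
Check 16^d mod 113 for each divisor in increasing order:
16^1 ≡ 16 (mod 113)
16^2 ≡ 30 (mod 113)
16^4 ≡ 109 (mod 113)
16^7 ≡ 1 (mod 113) ✓
So ord_113(16) = 7, hence |⟨16⟩| = 7.
The index is φ(113) / ord(16) = 112 / 7 = 16.

16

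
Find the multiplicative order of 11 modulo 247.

The order of 11 must divide φ(247) = φ(13·19) = (13−1)·(19−1) = 12·18 = 216 = 2^3 · 3^3.
Divisors of 216: 1, 2, 3, 4, 6, 8, 9, 12, 18, 24, 27, 36, 54, 72, 108, 216.
Check 11^d mod 247 for each divisor in increasing order:
11^1 ≡ 11
11^2 ≡ 121
11^3 ≡ 96
11^4 ≡ 68
11^6 ≡ 77
11^8 ≡ 178
11^9 ≡ 229
11^12 ≡ 1
The smallest such exponent is 12, so the order of 11 is 12.

12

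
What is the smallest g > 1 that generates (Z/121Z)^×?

2

φ(121) = φ(11^2) = 11·(11−1) = 110 = 2 · 5 · 11.
Test candidates g = 2, 3, … against the prime factors q ∈ {2, 5, 11} of φ(121): g is a generator iff g^(110/q) ≢ 1 for every such q.
g = 2: 2^55 ≡ 120; 2^22 ≡ 81; 2^10 ≡ 56 — none is 1, so 2 is a primitive root.
Hence the least primitive root of 121 is 2.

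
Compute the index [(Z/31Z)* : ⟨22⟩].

ord(22) | φ(31) = 31 − 1 = 30 = 2 · 3 · 5.
Divisors of 30: 1, 2, 3, 5, 6, 10, 15, 30.
Compute 22^d (mod 31) for the divisors d until we hit 1:
22^1 ≡ 22
22^2 ≡ 19
22^3 ≡ 15
22^5 ≡ 6
22^6 ≡ 8
22^10 ≡ 5
22^15 ≡ 30
22^30 ≡ 1
Thus |⟨22⟩| = ord(22) = 30.
[(Z/31Z)^× : ⟨22⟩] = 30/30 = 1.

1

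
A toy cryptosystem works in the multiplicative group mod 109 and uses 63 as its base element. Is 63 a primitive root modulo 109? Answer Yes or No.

No

φ(109) = 109 − 1 = 108 = 2^2 · 3^3.
Test 63^(108/q) mod 109 for each prime factor q of 108:
63^54 ≡ 1 (mod 109)  [q = 2: ≡ 1 ✗]
63^36 ≡ 1 (mod 109)  [q = 3: ≡ 1 ✗]
63^54 ≡ 1 shows ord(63) | 54, strictly less than φ(109); not a primitive root.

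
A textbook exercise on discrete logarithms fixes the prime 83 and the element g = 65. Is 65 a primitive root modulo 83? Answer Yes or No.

φ(83) = 83 − 1 = 82 = 2 · 41.
An element g generates (Z/83Z)^× iff g^(82/q) ≢ 1 (mod 83) for each prime q ∈ {2, 41}.
65^41 ≡ 1 (mod 83)  [q = 2: ≡ 1 ✗]
65^2 ≡ 75 (mod 83)  [q = 41: ≢ 1 ✓]
The check at q = 2 fails, so 65 generates a proper subgroup.

No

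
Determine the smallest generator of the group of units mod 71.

φ(71) = 71 − 1 = 70 = 2 · 5 · 7.
Test candidates g = 2, 3, … against the prime factors q ∈ {2, 5, 7} of φ(71): g is a generator iff g^(70/q) ≢ 1 for every such q.
g = 2: 2^35 ≡ 1 — hits 1, so not a primitive root.
g = 3: 3^35 ≡ 1 — hits 1, so not a primitive root.
g = 4: 4^35 ≡ 1 — hits 1, so not a primitive root.
g = 5: 5^35 ≡ 1 — hits 1, so not a primitive root.
g = 6: 6^35 ≡ 1 — hits 1, so not a primitive root.
g = 7: 7^35 ≡ 70; 7^14 ≡ 54; 7^10 ≡ 45 — none is 1, so 7 is a primitive root.
So 7 is the smallest generator of (Z/71Z)^×.

7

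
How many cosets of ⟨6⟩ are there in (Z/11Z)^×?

Since 6 ∈ (Z/11Z)^×, its order divides φ(11) = 11 − 1 = 10 = 2 · 5.
Divisors of 10: 1, 2, 5, 10.
Check 6^d mod 11 for each divisor in increasing order:
6^1 ≡ 6
6^2 ≡ 3
6^5 ≡ 10
6^10 ≡ 1
Thus |⟨6⟩| = ord(6) = 10.
Index = |(Z/11Z)^×| / |⟨6⟩| = 10 / 10 = 1.

1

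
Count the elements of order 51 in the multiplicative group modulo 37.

φ(37) = 37 − 1 = 36 = 2^2 · 3^2.
Since (Z/37Z)^× is cyclic of order 36, the number of elements of order d is φ(d) when d | 36 and 0 otherwise.
Since 51 ∤ 36, the count is 0.

0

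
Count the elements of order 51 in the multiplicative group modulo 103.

φ(103) = 103 − 1 = 102 = 2 · 3 · 17.
Since (Z/103Z)^× is cyclic of order 102, the number of elements of order d is φ(d) when d | 102 and 0 otherwise.
51 = 3 · 17 divides 102, and φ(51) = 32.

32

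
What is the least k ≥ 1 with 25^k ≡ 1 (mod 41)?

The order of 25 must divide φ(41) = 41 − 1 = 40 = 2^3 · 5.
Divisors of 40: 1, 2, 4, 5, 8, 10, 20, 40.
Check 25^d mod 41 for each divisor in increasing order:
25^1 ≡ 25
25^2 ≡ 10
25^4 ≡ 18
25^5 ≡ 40
25^8 ≡ 37
25^10 ≡ 1
Hence ord(25) = 10.

10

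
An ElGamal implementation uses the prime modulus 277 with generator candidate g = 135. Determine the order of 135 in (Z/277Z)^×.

The order of 135 must divide φ(277) = 277 − 1 = 276 = 2^2 · 3 · 23.
Divisors of 276: 1, 2, 3, 4, 6, 12, 23, 46, 69, 92, 138, 276.
Check 135^d mod 277 for each divisor in increasing order:
135^1 ≡ 135 (mod 277)
135^2 ≡ 220 (mod 277)
135^3 ≡ 61 (mod 277)
135^4 ≡ 202 (mod 277)
135^6 ≡ 120 (mod 277)
135^12 ≡ 273 (mod 277)
135^23 ≡ 35 (mod 277)
135^46 ≡ 117 (mod 277)
135^69 ≡ 217 (mod 277)
135^92 ≡ 116 (mod 277)
135^138 ≡ 276 (mod 277)
135^276 ≡ 1 (mod 277) ✓
The smallest such exponent is 276, so the order of 135 is 276.

276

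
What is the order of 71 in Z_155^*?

The order of 71 must divide φ(155) = φ(5·31) = (5−1)·(31−1) = 4·30 = 120 = 2^3 · 3 · 5.
Divisors of 120: 1, 2, 3, 4, 5, 6, 8, 10, 12, 15, 20, 24, 30, 40, 60, 120.
Evaluate successive powers at the divisors of 120:
71^1 ≡ 71 (mod 155)
71^2 ≡ 81 (mod 155)
71^3 ≡ 16 (mod 155)
71^4 ≡ 51 (mod 155)
71^5 ≡ 56 (mod 155)
71^6 ≡ 101 (mod 155)
71^8 ≡ 121 (mod 155)
71^10 ≡ 36 (mod 155)
71^12 ≡ 126 (mod 155)
71^15 ≡ 1 (mod 155) ✓
Therefore the multiplicative order of 71 modulo 155 is 15.

15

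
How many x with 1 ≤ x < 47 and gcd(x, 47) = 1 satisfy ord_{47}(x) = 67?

0

φ(47) = 47 − 1 = 46 = 2 · 23.
In a cyclic group of order 46, there are φ(d) elements of order d for each divisor d of 46, and zero for non-divisors.
Here 46 is not a multiple of 67, so there are no elements of order 67.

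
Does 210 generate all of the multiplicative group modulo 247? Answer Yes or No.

No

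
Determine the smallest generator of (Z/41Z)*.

φ(41) = 41 − 1 = 40 = 2^3 · 5.
Test candidates g = 2, 3, … against the prime factors q ∈ {2, 5} of φ(41): g is a generator iff g^(40/q) ≢ 1 for every such q.
g = 2: 2^20 ≡ 1 — hits 1, so not a primitive root.
g = 3: 3^20 ≡ 40; 3^8 ≡ 1 — hits 1, so not a primitive root.
g = 4: 4^20 ≡ 1 — hits 1, so not a primitive root.
g = 5: 5^20 ≡ 1 — hits 1, so not a primitive root.
g = 6: 6^20 ≡ 40; 6^8 ≡ 10 — none is 1, so 6 is a primitive root.
So 6 is the smallest generator of (Z/41Z)^×.

6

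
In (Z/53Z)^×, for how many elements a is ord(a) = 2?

1

φ(53) = 53 − 1 = 52 = 2^2 · 13.
Since (Z/53Z)^× is cyclic of order 52, the number of elements of order d is φ(d) when d | 52 and 0 otherwise.
2 | 52, and φ(2) = 2 − 1 = 1.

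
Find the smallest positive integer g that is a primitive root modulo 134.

φ(134) = φ(2)·φ(67) = 1·66 = 66 = 2 · 3 · 11.
Test candidates g = 2, 3, … against the prime factors q ∈ {2, 3, 11} of φ(134): g is a generator iff g^(66/q) ≢ 1 for every such q.
g = 2: gcd(2, 134) = 2 > 1, not a unit — skip.
g = 3: 3^33 ≡ 133; 3^22 ≡ 1 — hits 1, so not a primitive root.
g = 4: gcd(4, 134) = 2 > 1, not a unit — skip.
g = 5: 5^33 ≡ 133; 5^22 ≡ 1 — hits 1, so not a primitive root.
g = 6: gcd(6, 134) = 2 > 1, not a unit — skip.
g = 7: 7^33 ≡ 133; 7^22 ≡ 29; 7^6 ≡ 131 — none is 1, so 7 is a primitive root.
The smallest primitive root modulo 134 is 7.

7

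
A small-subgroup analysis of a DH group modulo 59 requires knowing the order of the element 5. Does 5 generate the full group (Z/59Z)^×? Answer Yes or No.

φ(59) = 59 − 1 = 58 = 2 · 29.
Test 5^(58/q) mod 59 for each prime factor q of 58:
5^29 ≡ 1 (mod 59)  [q = 2: ≡ 1 ✗]
5^2 ≡ 25 (mod 59)  [q = 29: ≢ 1 ✓]
The check at q = 2 fails, so 5 generates a proper subgroup.

No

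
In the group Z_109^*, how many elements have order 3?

2

φ(109) = 109 − 1 = 108 = 2^2 · 3^3.
Since (Z/109Z)^× is cyclic of order 108, the number of elements of order d is φ(d) when d | 108 and 0 otherwise.
3 | 108, and φ(3) = 3 − 1 = 2.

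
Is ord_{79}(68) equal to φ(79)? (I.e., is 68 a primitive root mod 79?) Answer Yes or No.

Yes

φ(79) = 79 − 1 = 78 = 2 · 3 · 13.
68 is a primitive root mod 79 iff 68^(φ(79)/q) ≢ 1 for every prime q | φ(79), i.e. q ∈ {2, 3, 13}.
68^39 ≡ 78 (mod 79)  [q = 2: ≢ 1 ✓]
68^26 ≡ 55 (mod 79)  [q = 3: ≢ 1 ✓]
68^6 ≡ 65 (mod 79)  [q = 13: ≢ 1 ✓]
Every test exponent gives a nontrivial residue, hence 68 generates the full group.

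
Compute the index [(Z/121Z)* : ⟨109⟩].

5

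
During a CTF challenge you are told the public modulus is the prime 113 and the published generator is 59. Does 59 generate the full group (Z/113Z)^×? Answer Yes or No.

φ(113) = 113 − 1 = 112 = 2^4 · 7.
59 is a primitive root mod 113 iff 59^(φ(113)/q) ≢ 1 for every prime q | φ(113), i.e. q ∈ {2, 7}.
59^56 ≡ 112 (mod 113)  [q = 2: ≢ 1 ✓]
59^16 ≡ 49 (mod 113)  [q = 7: ≢ 1 ✓]
Every test exponent gives a nontrivial residue, hence 59 generates the full group.

Yes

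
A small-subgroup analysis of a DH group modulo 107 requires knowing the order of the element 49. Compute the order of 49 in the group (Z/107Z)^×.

53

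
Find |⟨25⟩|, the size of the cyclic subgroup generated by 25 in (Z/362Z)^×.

ord(25) | φ(362) = φ(2)·φ(181) = 1·180 = 180 = 2^2 · 3^2 · 5.
Divisors of 180: 1, 2, 3, 4, 5, 6, 9, 10, 12, 15, 18, 20, 30, 36, 45, 60, 90, 180.
Evaluate successive powers at the divisors of 180:
25^1 ≡ 25
25^2 ≡ 263
25^3 ≡ 59
25^4 ≡ 27
25^5 ≡ 313
25^6 ≡ 223
25^9 ≡ 125
25^10 ≡ 229
25^12 ≡ 135
25^15 ≡ 1
The smallest such exponent is 15, so the order of 25 is 15.

15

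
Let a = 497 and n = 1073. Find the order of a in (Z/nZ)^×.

126

By Lagrange's theorem, ord_1073(497) divides φ(1073) = φ(29·37) = (29−1)·(37−1) = 28·36 = 1008 = 2^4 · 3^2 · 7.
Divisors of 1008: 1, 2, 3, 4, 6, 7, 8, 9, 12, 14, 16, 18, 21, 24, 28, 36, 42, 48, 56, 63, 72, 84, 112, 126, 144, 168, 252, 336, 504, 1008.
Test each divisor d:
497^1 ≡ 497
497^2 ≡ 219
497^3 ≡ 470
497^4 ≡ 749
497^6 ≡ 935
497^7 ≡ 86
497^8 ≡ 895
497^9 ≡ 593
497^12 ≡ 803
497^14 ≡ 958
497^16 ≡ 567
497^18 ≡ 778
497^21 ≡ 840
497^24 ≡ 1009
497^28 ≡ 349
497^36 ≡ 112
497^42 ≡ 639
497^48 ≡ 877
497^56 ≡ 552
497^63 ≡ 260
497^72 ≡ 741
497^84 ≡ 581
497^112 ≡ 1045
497^126 ≡ 1
Therefore the multiplicative order of 497 modulo 1073 is 126.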